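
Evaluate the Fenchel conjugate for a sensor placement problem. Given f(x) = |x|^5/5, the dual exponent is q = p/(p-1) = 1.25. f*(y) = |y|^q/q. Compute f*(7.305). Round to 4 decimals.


The conjugate exponent q satisfies 1/p + 1/q = 1.
p = 5, so q = 5/(5 - 1) = 1.25
|y|^q = 7.305^1.25 = 12.0095
f*(7.305) = 12.0095 / 1.25 = 9.6076


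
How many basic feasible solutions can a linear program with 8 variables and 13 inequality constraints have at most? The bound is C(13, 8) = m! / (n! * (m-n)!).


Each vertex corresponds to some choice of n active constraints out of m, so the number of vertices is at most C(m, n) = m! / (n!(m-n)!).
m = 13, n = 8
Numerator: 13 * 12 * 11 * 10 * 9 * 8 * 7 * 6
Denominator: 8! = 40320
C(13, 8) = 1287


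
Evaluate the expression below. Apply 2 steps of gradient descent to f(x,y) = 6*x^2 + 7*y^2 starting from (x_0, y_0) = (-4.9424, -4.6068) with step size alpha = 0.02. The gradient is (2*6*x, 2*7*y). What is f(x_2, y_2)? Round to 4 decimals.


Gradient descent on f(x,y) = 6*x^2 + 7*y^2.
Starting point: (-4.9424, -4.6068), alpha = 0.02
Step 1: grad_x = 2*6*-4.9424 = -59.3088, grad_y = 2*7*-4.6068 = -64.4952
  x_1 = -4.9424 - 0.02*-59.3088 = -3.7562
  y_1 = -4.6068 - 0.02*-64.4952 = -3.3169
Step 2: grad_x = 2*6*-3.7562 = -45.0747, grad_y = 2*7*-3.3169 = -46.4365
  x_2 = -3.7562 - 0.02*-45.0747 = -2.8547
  y_2 = -3.3169 - 0.02*-46.4365 = -2.3882
f(-2.8547, -2.3882) = 6*(-2.8547)^2 + 7*(-2.3882)^2 = 88.8202


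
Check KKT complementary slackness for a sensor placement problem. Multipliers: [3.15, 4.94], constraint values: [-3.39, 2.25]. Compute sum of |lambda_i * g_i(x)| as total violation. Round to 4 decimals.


KKT complementary slackness check:
lambda_1 * g_1 = 3.15 * -3.39 = -10.6785
lambda_2 * g_2 = 4.94 * 2.25 = 11.115
Total violation = 10.6785 + 11.115 = 21.7935


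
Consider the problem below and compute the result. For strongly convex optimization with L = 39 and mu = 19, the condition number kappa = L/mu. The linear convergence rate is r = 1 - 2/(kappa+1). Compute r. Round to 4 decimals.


Step 1: Compute the condition number.
kappa = L/mu = 39/19 = 2.0526
Step 2: Compute the convergence rate.
r = 1 - 2/(kappa + 1) = 1 - 2*mu/(L + mu) = (L - mu)/(L + mu) = 20/58 = 0.3448


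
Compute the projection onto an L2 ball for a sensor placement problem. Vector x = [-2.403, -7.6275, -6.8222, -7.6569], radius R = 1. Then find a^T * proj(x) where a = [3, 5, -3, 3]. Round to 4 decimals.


Step 1: Compute ||x|| (intermediates to 6 decimals).
||x|| = sqrt((-2.403)^2 + (-7.6275)^2 + (-6.8222)^2 + (-7.6569)^2) = 13.004757
Step 2: Project.
Since ||x|| > R, scale = R/||x|| = 1/13.004757 = 0.076895, proj(x) = scale * x
proj(x) = [-0.184779, -0.586517, -0.524593, -0.588777]
Step 3: Dot product.
a^T * proj(x) = 3*(-0.184779) + 5*(-0.586517) - 3*(-0.524593) + 3*(-0.588777) = -3.6795


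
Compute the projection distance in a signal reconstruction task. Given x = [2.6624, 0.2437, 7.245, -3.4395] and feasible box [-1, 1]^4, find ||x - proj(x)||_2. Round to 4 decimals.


Project each component onto [-1, 1].
clip(2.6624) = 1.0, clip(0.2437) = 0.2437, clip(7.245) = 1.0, clip(-3.4395) = -1.0
Projection = [1.0, 0.2437, 1.0, -1.0]
Squared diffs: [2.7636, 0.0, 39.0, 5.9512]
Distance = sqrt(47.7148) = 6.9076


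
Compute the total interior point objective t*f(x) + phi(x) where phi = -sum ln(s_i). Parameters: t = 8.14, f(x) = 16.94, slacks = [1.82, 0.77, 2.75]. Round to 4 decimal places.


Step 1: Compute log-barrier.
ln values: [0.5988, -0.2614, 1.0116]
phi = -(0.5988 - 0.2614 + 1.0116) = -1.3491
Step 2: Compute augmented objective.
t*f(x) = 8.14*16.94 = 137.8916
Total = 137.8916 - 1.3491 = 136.5425


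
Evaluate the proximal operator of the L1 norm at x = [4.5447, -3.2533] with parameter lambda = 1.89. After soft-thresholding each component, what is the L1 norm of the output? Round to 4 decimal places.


Soft-thresholding with lambda = 1.89:
prox(4.5447) = sign(4.5447)*max(|4.5447| - 1.89, 0) = 2.6547
prox(-3.2533) = sign(-3.2533)*max(|-3.2533| - 1.89, 0) = -1.3633
prox(x) = [2.6547, -1.3633]
||prox(x)||_1 = 2.6547 + 1.3633 = 4.018


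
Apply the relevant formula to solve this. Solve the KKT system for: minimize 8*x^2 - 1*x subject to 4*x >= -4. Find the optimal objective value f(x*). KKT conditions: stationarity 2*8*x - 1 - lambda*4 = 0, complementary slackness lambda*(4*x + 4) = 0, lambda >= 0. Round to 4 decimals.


Step 1: Try lambda = 0 (constraint inactive).
Stationarity: 2*8*x - 1 = 0
x* = 1/(2*8) = 0.0625
Check constraint: 4*0.0625 = 0.25 >= -4 -- satisfied.
Step 2: Compute optimal value.
f(x*) = 8*0.0625^2 - 1*0.0625 = -0.0313


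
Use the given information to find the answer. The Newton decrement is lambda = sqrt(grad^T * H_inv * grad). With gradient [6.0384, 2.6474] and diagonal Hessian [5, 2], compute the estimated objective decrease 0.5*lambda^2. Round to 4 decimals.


Step 1: H is diagonal, so H^(-1) * g = [1.2077, 1.3237].
Step 2: g^T H^(-1) g = sum_i g_i^2 / H_ii
  = (6.0384)^2/5 + (2.6474)^2/2
  = 7.2925 + 3.5044 = 10.7968
Step 3: Objective decrease = 0.5 * g^T H^(-1) g = 5.3984


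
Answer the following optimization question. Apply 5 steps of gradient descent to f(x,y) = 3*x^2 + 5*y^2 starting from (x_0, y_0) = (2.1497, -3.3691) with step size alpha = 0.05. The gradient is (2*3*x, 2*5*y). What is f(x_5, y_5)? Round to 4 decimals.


Gradient descent on f(x,y) = 3*x^2 + 5*y^2.
Starting point: (2.1497, -3.3691), alpha = 0.05
Step 1: grad_x = 2*3*2.1497 = 12.8982, grad_y = 2*5*-3.3691 = -33.691
  x_1 = 2.1497 - 0.05*12.8982 = 1.5048
  y_1 = -3.3691 - 0.05*-33.691 = -1.6846
Step 2: grad_x = 2*3*1.5048 = 9.0287, grad_y = 2*5*-1.6846 = -16.8455
  x_2 = 1.5048 - 0.05*9.0287 = 1.0534
  y_2 = -1.6846 - 0.05*-16.8455 = -0.8423
Step 3: grad_x = 2*3*1.0534 = 6.3201, grad_y = 2*5*-0.8423 = -8.4228
  x_3 = 1.0534 - 0.05*6.3201 = 0.7373
  y_3 = -0.8423 - 0.05*-8.4228 = -0.4211
Step 4: grad_x = 2*3*0.7373 = 4.4241, grad_y = 2*5*-0.4211 = -4.2114
  x_4 = 0.7373 - 0.05*4.4241 = 0.5161
  y_4 = -0.4211 - 0.05*-4.2114 = -0.2106
Step 5: grad_x = 2*3*0.5161 = 3.0969, grad_y = 2*5*-0.2106 = -2.1057
  x_5 = 0.5161 - 0.05*3.0969 = 0.3613
  y_5 = -0.2106 - 0.05*-2.1057 = -0.1053
f(0.3613, -0.1053) = 3*0.3613^2 + 5*(-0.1053)^2 = 0.447


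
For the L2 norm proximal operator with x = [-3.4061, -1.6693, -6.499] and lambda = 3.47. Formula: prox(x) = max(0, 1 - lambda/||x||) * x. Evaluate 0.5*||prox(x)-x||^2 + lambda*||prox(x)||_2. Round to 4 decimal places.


Step 1: Compute ||x||.
||x|| = 7.525
Step 2: Compute scaling factor.
scale = max(0, 1 - 3.47/7.525) = 0.5389
Step 3: prox(x) = [-1.8354, -0.8995, -3.5021]
||prox(x)|| = 4.055
Step 4: Proximal objective.
0.5*||prox-x||^2 = 6.0205
lambda*||prox|| = 14.0709
Total = 20.0912


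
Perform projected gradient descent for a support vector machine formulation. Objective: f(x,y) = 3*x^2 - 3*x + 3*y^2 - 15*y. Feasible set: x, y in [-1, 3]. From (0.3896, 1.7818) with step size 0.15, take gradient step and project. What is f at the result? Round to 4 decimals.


Step 1: Compute gradient at (0.3896, 1.7818).
grad_x = 2*3*0.3896 - 3 = -0.6624
grad_y = 2*3*1.7818 - 15 = -4.3092
Step 2: Gradient step.
x_raw = 0.3896 - 0.15*-0.6624 = 0.489
y_raw = 1.7818 - 0.15*-4.3092 = 2.4282
Step 3: Project onto [-1, 3].
x_proj = clip(0.489) = 0.489
y_proj = clip(2.4282) = 2.4282
Step 4: Evaluate f.
f(0.489, 2.4282) = -19.4842


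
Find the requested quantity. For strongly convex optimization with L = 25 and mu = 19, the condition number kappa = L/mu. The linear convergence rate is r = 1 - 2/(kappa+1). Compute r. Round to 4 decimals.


Step 1: Compute the condition number.
kappa = L/mu = 25/19 = 1.3158
Step 2: Compute the convergence rate.
r = 1 - 2/(kappa + 1) = 1 - 2*mu/(L + mu) = (L - mu)/(L + mu) = 6/44 = 0.1364


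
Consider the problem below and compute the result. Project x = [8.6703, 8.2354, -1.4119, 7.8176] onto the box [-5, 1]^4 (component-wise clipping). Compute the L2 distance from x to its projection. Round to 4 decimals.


Project each component onto [-5, 1].
clip(8.6703) = 1.0, clip(8.2354) = 1.0, clip(-1.4119) = -1.4119, clip(7.8176) = 1.0
Projection = [1.0, 1.0, -1.4119, 1.0]
Squared diffs: [58.8335, 52.351, 0.0, 46.4797]
Distance = sqrt(157.6642) = 12.5564


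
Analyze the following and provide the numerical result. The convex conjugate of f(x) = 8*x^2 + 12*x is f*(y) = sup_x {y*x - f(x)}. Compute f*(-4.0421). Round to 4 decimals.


f*(y) = sup_x {y*x - a*x^2 - b*x} = sup_x {(y-b)*x - a*x^2}
FOC: (y - b) - 2a*x = 0 => x* = (y - b)/(2a)
x* = (-4.0421 - 12)/(2*8) = -1.0026
f*(-4.0421) = (y-b)^2/(4a) = (-4.0421 - 12)^2/(4*8)
= 257.349/32 = 8.0422


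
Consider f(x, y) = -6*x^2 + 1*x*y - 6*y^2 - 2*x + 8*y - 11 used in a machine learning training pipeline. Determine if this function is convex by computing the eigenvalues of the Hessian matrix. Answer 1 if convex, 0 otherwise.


The Hessian of f(x,y) = -6*x^2 + 1*x*y - 6*y^2 - 2*x + 8*y - 11 is:
H = [[-12, 1], [1, -12]]
Trace = -12 - 12 = -24
Determinant = -12*-12 - (1)^2 = 143
Discriminant = (-24)^2 - 4*143 = 4.0
Eigenvalues: lambda_1 = -13.0, lambda_2 = -11.0
The function is not convex.

0


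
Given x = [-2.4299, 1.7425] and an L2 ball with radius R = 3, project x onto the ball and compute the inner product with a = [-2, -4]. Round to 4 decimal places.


Step 1: Compute ||x|| (intermediates to 6 decimals).
||x|| = sqrt((-2.4299)^2 + 1.7425^2) = 2.990104
Step 2: Project.
Since ||x|| <= R, proj = x (no scaling needed).
proj(x) = [-2.4299, 1.7425]
Step 3: Dot product.
a^T * proj(x) = -2*(-2.4299) - 4*1.7425 = -2.1102


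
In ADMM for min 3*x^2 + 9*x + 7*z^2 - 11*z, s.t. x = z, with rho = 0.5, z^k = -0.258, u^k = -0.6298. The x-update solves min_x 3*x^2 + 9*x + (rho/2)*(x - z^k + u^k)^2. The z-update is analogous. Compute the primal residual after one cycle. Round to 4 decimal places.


ADMM iteration with rho = 0.5, z^k = -0.258, u^k = -0.6298
Step 1: x-update.
Minimize 3*x^2 + 9*x + (0.5/2)*(x + 0.258 - 0.6298)^2
FOC: (2*3 + 0.5)*x = -9 + 0.5*(-0.258 + 0.6298)
x^{k+1} = -1.356
Step 2: z-update.
Minimize 7*z^2 - 11*z + (0.5/2)*(-1.356 - z - 0.6298)^2
FOC: (2*7 + 0.5)*z = 11 + 0.5*(-1.356 - 0.6298)
z^{k+1} = 0.6901
Step 3: u-update.
u^{k+1} = -0.6298 - 1.356 - 0.6901 = -2.676
Step 4: Primal residual = |-1.356 - 0.6901| = 2.0462


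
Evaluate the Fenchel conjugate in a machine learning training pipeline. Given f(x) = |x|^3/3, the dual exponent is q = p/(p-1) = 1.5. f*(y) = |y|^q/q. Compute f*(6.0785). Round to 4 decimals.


The conjugate exponent q satisfies 1/p + 1/q = 1.
p = 3, so q = 3/(3 - 1) = 1.5
|y|^q = 6.0785^1.5 = 14.9863
f*(6.0785) = 14.9863 / 1.5 = 9.9909


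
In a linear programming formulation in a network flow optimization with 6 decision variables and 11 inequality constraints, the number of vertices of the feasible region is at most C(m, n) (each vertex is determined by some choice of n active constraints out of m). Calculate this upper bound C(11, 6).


Each vertex corresponds to some choice of n active constraints out of m, so the number of vertices is at most C(m, n) = m! / (n!(m-n)!).
m = 11, n = 6
Numerator: 11 * 10 * 9 * 8 * 7 * 6
Denominator: 6! = 720
C(11, 6) = 462


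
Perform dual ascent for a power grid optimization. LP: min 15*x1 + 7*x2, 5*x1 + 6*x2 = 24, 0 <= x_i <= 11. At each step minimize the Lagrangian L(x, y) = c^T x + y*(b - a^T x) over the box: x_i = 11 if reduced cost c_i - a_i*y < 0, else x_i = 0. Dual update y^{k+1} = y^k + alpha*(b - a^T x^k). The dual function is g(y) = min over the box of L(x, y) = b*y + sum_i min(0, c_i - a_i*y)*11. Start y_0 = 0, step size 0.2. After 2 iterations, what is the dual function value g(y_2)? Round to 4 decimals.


Dual ascent for LP: min 15*x1 + 7*x2, 5*x1 + 6*x2 = 24, 0 <= x_i <= 11
Step 1: y^k = 0.0, reduced costs: (15.0, 7.0)
  x^k = (0.0, 0.0), subgradient = b - a^T x = 24.0
  y^{k+1} = 0.0 + 0.2*24.0 = 4.8
Step 2: y^k = 4.8, reduced costs: (-9.0, -21.8)
  x^k = (11.0, 11.0), subgradient = b - a^T x = -97.0
  y^{k+1} = 4.8 + 0.2*-97.0 = -14.6
Dual objective at y_2 = -14.6: reduced costs (88.0, 94.6), box minimizer x = (0.0, 0.0)
g(y_2) = b*y + (c1 - a1*y)*x1 + (c2 - a2*y)*x2 = 24*(-14.6) + 88.0*0.0 + 94.6*0.0 = -350.4 + 0.0 + 0.0 = -350.4


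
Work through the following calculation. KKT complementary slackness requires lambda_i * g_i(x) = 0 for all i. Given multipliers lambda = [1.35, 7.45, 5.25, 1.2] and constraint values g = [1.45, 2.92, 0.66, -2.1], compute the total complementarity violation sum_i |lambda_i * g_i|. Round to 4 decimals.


KKT complementary slackness check:
lambda_1 * g_1 = 1.35 * 1.45 = 1.9575
lambda_2 * g_2 = 7.45 * 2.92 = 21.754
lambda_3 * g_3 = 5.25 * 0.66 = 3.465
lambda_4 * g_4 = 1.2 * -2.1 = -2.52
Total violation = 1.9575 + 21.754 + 3.465 + 2.52 = 29.6965


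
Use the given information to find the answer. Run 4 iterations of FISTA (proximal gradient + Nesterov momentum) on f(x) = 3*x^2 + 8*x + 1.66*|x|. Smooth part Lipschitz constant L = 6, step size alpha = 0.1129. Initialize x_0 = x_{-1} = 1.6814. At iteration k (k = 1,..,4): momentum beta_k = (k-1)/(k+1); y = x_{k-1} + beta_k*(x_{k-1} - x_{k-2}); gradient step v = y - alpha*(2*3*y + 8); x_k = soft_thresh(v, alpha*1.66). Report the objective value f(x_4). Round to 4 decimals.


FISTA on f(x) = 3*x^2 + 8*x + 1.66*|x|
L = 6, alpha = 0.1129
Iteration 1: beta = 0.0, y = 1.6814 + 0.0*(1.6814 - 1.6814) = 1.6814
  grad(y) = 18.0884, v = y - alpha*grad = -0.3608
  prox(v) = soft_thresh(-0.3608, 0.1874) = -0.1734
Iteration 2: beta = 0.3333, y = -0.1734 + 0.3333*(-0.1734 - 1.6814) = -0.7916
  grad(y) = 3.2503, v = y - alpha*grad = -1.1586
  prox(v) = soft_thresh(-1.1586, 0.1874) = -0.9712
Iteration 3: beta = 0.5, y = -0.9712 + 0.5*(-0.9712 + 0.1734) = -1.3701
  grad(y) = -0.2204, v = y - alpha*grad = -1.3452
  prox(v) = soft_thresh(-1.3452, 0.1874) = -1.1578
Iteration 4: beta = 0.6, y = -1.1578 + 0.6*(-1.1578 + 0.9712) = -1.2697
  grad(y) = 0.3816, v = y - alpha*grad = -1.3128
  prox(v) = soft_thresh(-1.3128, 0.1874) = -1.1254
f(x_4) = 3*(-1.1254)^2 + 8*(-1.1254) + 1.66*|-1.1254| = -3.3355


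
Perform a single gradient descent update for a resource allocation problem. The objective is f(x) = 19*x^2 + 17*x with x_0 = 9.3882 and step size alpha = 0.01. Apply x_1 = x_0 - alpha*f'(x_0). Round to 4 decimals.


We compute the gradient at x_0 and apply the update.
f'(x) = 38*x + 17
f'(9.3882) = 38*9.3882 + 17 = 373.7516
x_1 = 9.3882 - 0.01*373.7516 = 5.6507


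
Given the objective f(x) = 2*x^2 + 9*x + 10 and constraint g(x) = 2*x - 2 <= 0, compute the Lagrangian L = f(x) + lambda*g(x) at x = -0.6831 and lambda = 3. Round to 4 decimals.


Step 1: Evaluate f(x).
f(-0.6831) = 2*(-0.6831)^2 + 9*(-0.6831) + 10 = 4.7854
Step 2: Evaluate g(x).
g(-0.6831) = 2*-0.6831 - 2 = -3.3662
Step 3: Compute Lagrangian.
L = 4.7854 + 3*-3.3662 = -5.3132


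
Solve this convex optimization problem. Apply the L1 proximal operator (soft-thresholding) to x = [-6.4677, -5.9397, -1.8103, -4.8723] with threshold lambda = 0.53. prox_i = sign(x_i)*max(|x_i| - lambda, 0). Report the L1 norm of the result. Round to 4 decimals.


Soft-thresholding with lambda = 0.53:
prox(-6.4677) = sign(-6.4677)*max(|-6.4677| - 0.53, 0) = -5.9377
prox(-5.9397) = sign(-5.9397)*max(|-5.9397| - 0.53, 0) = -5.4097
prox(-1.8103) = sign(-1.8103)*max(|-1.8103| - 0.53, 0) = -1.2803
prox(-4.8723) = sign(-4.8723)*max(|-4.8723| - 0.53, 0) = -4.3423
prox(x) = [-5.9377, -5.4097, -1.2803, -4.3423]
||prox(x)||_1 = 5.9377 + 5.4097 + 1.2803 + 4.3423 = 16.97


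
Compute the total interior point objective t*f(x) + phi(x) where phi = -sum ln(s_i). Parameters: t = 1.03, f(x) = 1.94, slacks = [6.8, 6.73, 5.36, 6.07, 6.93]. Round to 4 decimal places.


Step 1: Compute log-barrier.
ln values: [1.9169, 1.9066, 1.679, 1.8034, 1.9359]
phi = -(1.9169 + 1.9066 + 1.679 + 1.8034 + 1.9359) = -9.2417
Step 2: Compute augmented objective.
t*f(x) = 1.03*1.94 = 1.9982
Total = 1.9982 - 9.2417 = -7.2435


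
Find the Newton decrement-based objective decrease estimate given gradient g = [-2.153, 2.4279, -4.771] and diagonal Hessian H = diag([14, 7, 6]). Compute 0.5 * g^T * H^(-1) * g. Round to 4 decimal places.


Step 1: H is diagonal, so H^(-1) * g = [-0.1538, 0.3468, -0.7952].
Step 2: g^T H^(-1) g = sum_i g_i^2 / H_ii
  = (-2.153)^2/14 + (2.4279)^2/7 + (-4.771)^2/6
  = 0.3311 + 0.8421 + 3.7937 = 4.9669
Step 3: Objective decrease = 0.5 * g^T H^(-1) g = 2.4835


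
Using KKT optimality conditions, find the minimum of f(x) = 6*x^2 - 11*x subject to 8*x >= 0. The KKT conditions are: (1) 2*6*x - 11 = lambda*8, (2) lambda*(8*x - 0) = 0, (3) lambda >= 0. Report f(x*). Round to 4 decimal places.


Step 1: Try lambda = 0 (constraint inactive).
Stationarity: 2*6*x - 11 = 0
x* = 11/(2*6) = 11/12 = 0.9167 (rounded; the exact value 11/12 is used below)
Check constraint: 8*0.9167 = 7.3336 >= 0 -- satisfied.
Step 2: Compute optimal value.
f(x*) = 6*(11/12)^2 - 11*(11/12) = -5.0417


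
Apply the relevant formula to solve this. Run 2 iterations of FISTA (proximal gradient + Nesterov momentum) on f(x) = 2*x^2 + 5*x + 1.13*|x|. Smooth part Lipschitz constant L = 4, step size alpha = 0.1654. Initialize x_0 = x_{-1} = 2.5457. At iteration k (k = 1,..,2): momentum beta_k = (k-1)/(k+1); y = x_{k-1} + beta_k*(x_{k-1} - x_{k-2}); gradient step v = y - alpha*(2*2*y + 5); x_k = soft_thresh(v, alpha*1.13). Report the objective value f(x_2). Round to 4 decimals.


FISTA on f(x) = 2*x^2 + 5*x + 1.13*|x|
L = 4, alpha = 0.1654
Iteration 1: beta = 0.0, y = 2.5457 + 0.0*(2.5457 - 2.5457) = 2.5457
  grad(y) = 15.1828, v = y - alpha*grad = 0.0345
  prox(v) = soft_thresh(0.0345, 0.1869) = 0.0
Iteration 2: beta = 0.3333, y = 0.0 + 0.3333*(0.0 - 2.5457) = -0.8486
  grad(y) = 1.6057, v = y - alpha*grad = -1.1142
  prox(v) = soft_thresh(-1.1142, 0.1869) = -0.9273
f(x_2) = 2*(-0.9273)^2 + 5*(-0.9273) + 1.13*|-0.9273| = -1.8689


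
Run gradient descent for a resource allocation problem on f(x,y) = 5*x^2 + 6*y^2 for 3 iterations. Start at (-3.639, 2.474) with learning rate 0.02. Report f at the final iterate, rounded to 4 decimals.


Gradient descent on f(x,y) = 5*x^2 + 6*y^2.
Starting point: (-3.639, 2.474), alpha = 0.02
Step 1: grad_x = 2*5*-3.639 = -36.39, grad_y = 2*6*2.474 = 29.688
  x_1 = -3.639 - 0.02*-36.39 = -2.9112
  y_1 = 2.474 - 0.02*29.688 = 1.8802
Step 2: grad_x = 2*5*-2.9112 = -29.112, grad_y = 2*6*1.8802 = 22.5629
  x_2 = -2.9112 - 0.02*-29.112 = -2.329
  y_2 = 1.8802 - 0.02*22.5629 = 1.429
Step 3: grad_x = 2*5*-2.329 = -23.2896, grad_y = 2*6*1.429 = 17.1478
  x_3 = -2.329 - 0.02*-23.2896 = -1.8632
  y_3 = 1.429 - 0.02*17.1478 = 1.086
f(-1.8632, 1.086) = 5*(-1.8632)^2 + 6*1.086^2 = 24.4337


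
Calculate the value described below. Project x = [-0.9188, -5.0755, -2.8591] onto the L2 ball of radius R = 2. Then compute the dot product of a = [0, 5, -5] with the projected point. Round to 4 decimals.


Step 1: Compute ||x|| (intermediates to 6 decimals).
||x|| = sqrt((-0.9188)^2 + (-5.0755)^2 + (-2.8591)^2) = 5.897402
Step 2: Project.
Since ||x|| > R, scale = R/||x|| = 2/5.897402 = 0.339132, proj(x) = scale * x
proj(x) = [-0.311594, -1.721264, -0.969612]
Step 3: Dot product.
a^T * proj(x) = 0*(-0.311594) + 5*(-1.721264) - 5*(-0.969612) = -3.7583


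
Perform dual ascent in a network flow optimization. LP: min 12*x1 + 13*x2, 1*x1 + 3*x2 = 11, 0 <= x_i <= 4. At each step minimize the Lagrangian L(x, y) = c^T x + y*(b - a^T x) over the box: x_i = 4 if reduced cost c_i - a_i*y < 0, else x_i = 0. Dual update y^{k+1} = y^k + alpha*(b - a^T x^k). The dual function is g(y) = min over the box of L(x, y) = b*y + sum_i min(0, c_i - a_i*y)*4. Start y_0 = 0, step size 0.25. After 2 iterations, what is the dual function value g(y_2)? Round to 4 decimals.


Dual ascent for LP: min 12*x1 + 13*x2, 1*x1 + 3*x2 = 11, 0 <= x_i <= 4
Step 1: y^k = 0.0, reduced costs: (12.0, 13.0)
  x^k = (0.0, 0.0), subgradient = b - a^T x = 11.0
  y^{k+1} = 0.0 + 0.25*11.0 = 2.75
Step 2: y^k = 2.75, reduced costs: (9.25, 4.75)
  x^k = (0.0, 0.0), subgradient = b - a^T x = 11.0
  y^{k+1} = 2.75 + 0.25*11.0 = 5.5
Dual objective at y_2 = 5.5: reduced costs (6.5, -3.5), box minimizer x = (0.0, 4.0)
g(y_2) = b*y + (c1 - a1*y)*x1 + (c2 - a2*y)*x2 = 11*5.5 + 6.5*0.0 + (-3.5)*4.0 = 60.5 + 0.0 - 14.0 = 46.5


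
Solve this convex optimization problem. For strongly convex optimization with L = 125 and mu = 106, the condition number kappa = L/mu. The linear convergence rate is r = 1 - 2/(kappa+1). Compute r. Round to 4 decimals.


Step 1: Compute the condition number.
kappa = L/mu = 125/106 = 1.1792
Step 2: Compute the convergence rate.
r = 1 - 2/(kappa + 1) = 1 - 2*mu/(L + mu) = (L - mu)/(L + mu) = 19/231 = 0.0823


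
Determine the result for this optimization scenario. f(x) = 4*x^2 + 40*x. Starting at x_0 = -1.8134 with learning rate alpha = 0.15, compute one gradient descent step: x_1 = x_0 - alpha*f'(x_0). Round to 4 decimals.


We compute the gradient at x_0 and apply the update.
f'(x) = 8*x + 40
f'(-1.8134) = 8*-1.8134 + 40 = 25.4928
x_1 = -1.8134 - 0.15*25.4928 = -5.6373


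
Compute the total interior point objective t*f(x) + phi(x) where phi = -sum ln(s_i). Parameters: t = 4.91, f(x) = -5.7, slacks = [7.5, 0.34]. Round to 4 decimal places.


Step 1: Compute log-barrier.
ln values: [2.0149, -1.0788]
phi = -(2.0149 - 1.0788) = -0.9361
Step 2: Compute augmented objective.
t*f(x) = 4.91*-5.7 = -27.987
Total = -27.987 - 0.9361 = -28.9231


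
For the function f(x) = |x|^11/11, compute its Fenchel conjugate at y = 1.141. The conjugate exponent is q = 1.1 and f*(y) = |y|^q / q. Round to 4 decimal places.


The conjugate exponent q satisfies 1/p + 1/q = 1.
p = 11, so q = 11/(11 - 1) = 1.1
|y|^q = 1.141^1.1 = 1.1562
f*(1.141) = 1.1562 / 1.1 = 1.051


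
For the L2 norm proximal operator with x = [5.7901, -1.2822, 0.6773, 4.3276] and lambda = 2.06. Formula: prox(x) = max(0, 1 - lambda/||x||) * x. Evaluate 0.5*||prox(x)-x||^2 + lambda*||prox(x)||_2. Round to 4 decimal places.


Step 1: Compute ||x||.
||x|| = 7.3727
Step 2: Compute scaling factor.
scale = max(0, 1 - 2.06/7.3727) = 0.7206
Step 3: prox(x) = [4.1723, -0.9239, 0.4881, 3.1184]
||prox(x)|| = 5.3127
Step 4: Proximal objective.
0.5*||prox-x||^2 = 2.1218
lambda*||prox|| = 10.9442
Total = 13.0659


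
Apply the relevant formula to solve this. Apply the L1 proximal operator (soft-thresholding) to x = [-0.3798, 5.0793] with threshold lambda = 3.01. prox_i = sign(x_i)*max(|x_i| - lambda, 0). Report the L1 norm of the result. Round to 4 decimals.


Soft-thresholding with lambda = 3.01:
prox(-0.3798) = sign(-0.3798)*max(|-0.3798| - 3.01, 0) = 0.0
prox(5.0793) = sign(5.0793)*max(|5.0793| - 3.01, 0) = 2.0693
prox(x) = [0.0, 2.0693]
||prox(x)||_1 = 0.0 + 2.0693 = 2.0693


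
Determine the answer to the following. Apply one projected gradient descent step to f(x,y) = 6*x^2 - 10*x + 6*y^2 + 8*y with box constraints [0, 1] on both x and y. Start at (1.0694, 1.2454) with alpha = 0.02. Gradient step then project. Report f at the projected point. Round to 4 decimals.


Step 1: Compute gradient at (1.0694, 1.2454).
grad_x = 2*6*1.0694 - 10 = 2.8328
grad_y = 2*6*1.2454 + 8 = 22.9448
Step 2: Gradient step.
x_raw = 1.0694 - 0.02*2.8328 = 1.0127
y_raw = 1.2454 - 0.02*22.9448 = 0.7865
Step 3: Project onto [0, 1].
x_proj = clip(1.0127) = 1.0
y_proj = clip(0.7865) = 0.7865
Step 4: Evaluate f.
f(1.0, 0.7865) = 6.0036


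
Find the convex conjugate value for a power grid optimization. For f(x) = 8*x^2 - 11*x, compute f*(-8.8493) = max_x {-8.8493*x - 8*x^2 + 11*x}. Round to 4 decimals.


f*(y) = sup_x {y*x - a*x^2 - b*x} = sup_x {(y-b)*x - a*x^2}
FOC: (y - b) - 2a*x = 0 => x* = (y - b)/(2a)
x* = (-8.8493 + 11)/(2*8) = 0.1344
f*(-8.8493) = (y-b)^2/(4a) = (-8.8493 + 11)^2/(4*8)
= 4.6255/32 = 0.1445


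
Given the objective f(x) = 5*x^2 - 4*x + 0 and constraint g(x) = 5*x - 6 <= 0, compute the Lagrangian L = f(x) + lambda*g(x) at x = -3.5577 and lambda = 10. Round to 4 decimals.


Step 1: Evaluate f(x).
f(-3.5577) = 5*(-3.5577)^2 - 4*(-3.5577) + 0 = 77.5169
Step 2: Evaluate g(x).
g(-3.5577) = 5*-3.5577 - 6 = -23.7885
Step 3: Compute Lagrangian.
L = 77.5169 + 10*-23.7885 = -160.3681


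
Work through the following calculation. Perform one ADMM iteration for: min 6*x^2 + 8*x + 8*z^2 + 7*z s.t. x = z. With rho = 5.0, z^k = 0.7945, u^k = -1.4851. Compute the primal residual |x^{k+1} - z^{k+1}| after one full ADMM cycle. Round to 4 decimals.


ADMM iteration with rho = 5.0, z^k = 0.7945, u^k = -1.4851
Step 1: x-update.
Minimize 6*x^2 + 8*x + (5.0/2)*(x - 0.7945 - 1.4851)^2
FOC: (2*6 + 5.0)*x = -8 + 5.0*(0.7945 + 1.4851)
x^{k+1} = 0.1999
Step 2: z-update.
Minimize 8*z^2 + 7*z + (5.0/2)*(0.1999 - z - 1.4851)^2
FOC: (2*8 + 5.0)*z = -7 + 5.0*(0.1999 - 1.4851)
z^{k+1} = -0.6393
Step 3: u-update.
u^{k+1} = -1.4851 + 0.1999 + 0.6393 = -0.6459
Step 4: Primal residual = |0.1999 + 0.6393| = 0.8392


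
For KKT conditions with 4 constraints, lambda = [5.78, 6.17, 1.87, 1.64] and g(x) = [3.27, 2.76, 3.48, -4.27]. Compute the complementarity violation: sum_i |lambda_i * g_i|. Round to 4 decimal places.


KKT complementary slackness check:
lambda_1 * g_1 = 5.78 * 3.27 = 18.9006
lambda_2 * g_2 = 6.17 * 2.76 = 17.0292
lambda_3 * g_3 = 1.87 * 3.48 = 6.5076
lambda_4 * g_4 = 1.64 * -4.27 = -7.0028
Total violation = 18.9006 + 17.0292 + 6.5076 + 7.0028 = 49.4402


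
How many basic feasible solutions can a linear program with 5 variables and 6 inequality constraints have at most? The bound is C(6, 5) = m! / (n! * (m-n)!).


Each vertex corresponds to some choice of n active constraints out of m, so the number of vertices is at most C(m, n) = m! / (n!(m-n)!).
m = 6, n = 5
Numerator: 6 * 5 * 4 * 3 * 2
Denominator: 5! = 120
C(6, 5) = 6


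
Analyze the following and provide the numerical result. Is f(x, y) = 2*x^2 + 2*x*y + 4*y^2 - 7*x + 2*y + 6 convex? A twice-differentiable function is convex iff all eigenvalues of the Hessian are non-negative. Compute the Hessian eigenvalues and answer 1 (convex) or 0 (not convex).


The Hessian of f(x,y) = 2*x^2 + 2*x*y + 4*y^2 - 7*x + 2*y + 6 is:
H = [[4, 2], [2, 8]]
Trace = 4 + 8 = 12
Determinant = 4*8 - (2)^2 = 28
Discriminant = (12)^2 - 4*28 = 32.0
Eigenvalues: lambda_1 = 3.1716, lambda_2 = 8.8284
The function is convex.

1


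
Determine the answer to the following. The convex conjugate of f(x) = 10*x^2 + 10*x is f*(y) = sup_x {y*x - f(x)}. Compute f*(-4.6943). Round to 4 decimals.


f*(y) = sup_x {y*x - a*x^2 - b*x} = sup_x {(y-b)*x - a*x^2}
FOC: (y - b) - 2a*x = 0 => x* = (y - b)/(2a)
x* = (-4.6943 - 10)/(2*10) = -0.7347
f*(-4.6943) = (y-b)^2/(4a) = (-4.6943 - 10)^2/(4*10)
= 215.9225/40 = 5.3981


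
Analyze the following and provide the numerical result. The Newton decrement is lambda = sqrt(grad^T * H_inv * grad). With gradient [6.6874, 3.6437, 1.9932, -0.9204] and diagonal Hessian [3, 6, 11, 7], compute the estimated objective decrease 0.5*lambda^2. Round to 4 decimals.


Step 1: H is diagonal, so H^(-1) * g = [2.2291, 0.6073, 0.1812, -0.1315].
Step 2: g^T H^(-1) g = sum_i g_i^2 / H_ii
  = (6.6874)^2/3 + (3.6437)^2/6 + (1.9932)^2/11 + (-0.9204)^2/7
  = 14.9071 + 2.2128 + 0.3612 + 0.121 = 17.6021
Step 3: Objective decrease = 0.5 * g^T H^(-1) g = 8.801


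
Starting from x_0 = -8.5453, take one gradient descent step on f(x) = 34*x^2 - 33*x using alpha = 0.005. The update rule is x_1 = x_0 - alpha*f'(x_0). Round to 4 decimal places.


We compute the gradient at x_0 and apply the update.
f'(x) = 68*x - 33
f'(-8.5453) = 68*-8.5453 - 33 = -614.0804
x_1 = -8.5453 - 0.005*-614.0804 = -5.4749


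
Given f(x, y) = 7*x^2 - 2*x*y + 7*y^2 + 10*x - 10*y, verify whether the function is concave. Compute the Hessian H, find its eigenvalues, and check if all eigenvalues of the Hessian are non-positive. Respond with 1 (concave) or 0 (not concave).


The Hessian of f(x,y) = 7*x^2 - 2*x*y + 7*y^2 + 10*x - 10*y is:
H = [[14, -2], [-2, 14]]
Trace = 14 + 14 = 28
Determinant = 14*14 - (-2)^2 = 192
Discriminant = (28)^2 - 4*192 = 16.0
Eigenvalues: lambda_1 = 12.0, lambda_2 = 16.0
The function is not concave.

0


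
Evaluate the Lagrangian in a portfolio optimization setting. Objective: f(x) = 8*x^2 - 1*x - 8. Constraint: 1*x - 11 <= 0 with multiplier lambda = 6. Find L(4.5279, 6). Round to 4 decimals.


Step 1: Evaluate f(x).
f(4.5279) = 8*4.5279^2 - 1*4.5279 - 8 = 151.4871
Step 2: Evaluate g(x).
g(4.5279) = 1*4.5279 - 11 = -6.4721
Step 3: Compute Lagrangian.
L = 151.4871 + 6*-6.4721 = 112.6545


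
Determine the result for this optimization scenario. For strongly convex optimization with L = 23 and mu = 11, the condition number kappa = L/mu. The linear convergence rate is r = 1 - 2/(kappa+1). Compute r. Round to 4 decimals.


Step 1: Compute the condition number.
kappa = L/mu = 23/11 = 2.0909
Step 2: Compute the convergence rate.
r = 1 - 2/(kappa + 1) = 1 - 2*mu/(L + mu) = (L - mu)/(L + mu) = 12/34 = 0.3529


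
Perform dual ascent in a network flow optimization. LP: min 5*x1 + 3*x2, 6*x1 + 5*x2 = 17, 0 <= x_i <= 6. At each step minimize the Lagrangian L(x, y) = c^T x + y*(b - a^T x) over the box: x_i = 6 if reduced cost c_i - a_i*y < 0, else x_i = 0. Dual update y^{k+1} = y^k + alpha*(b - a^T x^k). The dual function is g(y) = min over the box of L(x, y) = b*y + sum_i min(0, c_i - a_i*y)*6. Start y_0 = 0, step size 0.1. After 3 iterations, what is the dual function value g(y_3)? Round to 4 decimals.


Dual ascent for LP: min 5*x1 + 3*x2, 6*x1 + 5*x2 = 17, 0 <= x_i <= 6
Step 1: y^k = 0.0, reduced costs: (5.0, 3.0)
  x^k = (0.0, 0.0), subgradient = b - a^T x = 17.0
  y^{k+1} = 0.0 + 0.1*17.0 = 1.7
Step 2: y^k = 1.7, reduced costs: (-5.2, -5.5)
  x^k = (6.0, 6.0), subgradient = b - a^T x = -49.0
  y^{k+1} = 1.7 + 0.1*-49.0 = -3.2
Step 3: y^k = -3.2, reduced costs: (24.2, 19.0)
  x^k = (0.0, 0.0), subgradient = b - a^T x = 17.0
  y^{k+1} = -3.2 + 0.1*17.0 = -1.5
Dual objective at y_3 = -1.5: reduced costs (14.0, 10.5), box minimizer x = (0.0, 0.0)
g(y_3) = b*y + (c1 - a1*y)*x1 + (c2 - a2*y)*x2 = 17*(-1.5) + 14.0*0.0 + 10.5*0.0 = -25.5 + 0.0 + 0.0 = -25.5


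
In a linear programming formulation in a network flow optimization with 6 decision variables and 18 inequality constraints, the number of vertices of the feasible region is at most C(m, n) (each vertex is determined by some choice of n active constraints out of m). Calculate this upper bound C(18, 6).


Each vertex corresponds to some choice of n active constraints out of m, so the number of vertices is at most C(m, n) = m! / (n!(m-n)!).
m = 18, n = 6
Numerator: 18 * 17 * 16 * 15 * 14 * 13
Denominator: 6! = 720
C(18, 6) = 18564


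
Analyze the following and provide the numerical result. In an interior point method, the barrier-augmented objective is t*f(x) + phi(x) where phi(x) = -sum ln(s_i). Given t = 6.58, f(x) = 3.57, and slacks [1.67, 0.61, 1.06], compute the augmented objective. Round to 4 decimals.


Step 1: Compute log-barrier.
ln values: [0.5128, -0.4943, 0.0583]
phi = -(0.5128 - 0.4943 + 0.0583) = -0.0768
Step 2: Compute augmented objective.
t*f(x) = 6.58*3.57 = 23.4906
Total = 23.4906 - 0.0768 = 23.4138


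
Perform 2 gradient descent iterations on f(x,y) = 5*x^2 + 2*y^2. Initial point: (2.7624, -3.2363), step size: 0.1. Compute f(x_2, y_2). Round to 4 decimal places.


Gradient descent on f(x,y) = 5*x^2 + 2*y^2.
Starting point: (2.7624, -3.2363), alpha = 0.1
Step 1: grad_x = 2*5*2.7624 = 27.624, grad_y = 2*2*-3.2363 = -12.9452
  x_1 = 2.7624 - 0.1*27.624 = 0.0
  y_1 = -3.2363 - 0.1*-12.9452 = -1.9418
Step 2: grad_x = 2*5*0.0 = 0.0, grad_y = 2*2*-1.9418 = -7.7671
  x_2 = 0.0 - 0.1*0.0 = 0.0
  y_2 = -1.9418 - 0.1*-7.7671 = -1.1651
f(0.0, -1.1651) = 5*0.0^2 + 2*(-1.1651)^2 = 2.7148


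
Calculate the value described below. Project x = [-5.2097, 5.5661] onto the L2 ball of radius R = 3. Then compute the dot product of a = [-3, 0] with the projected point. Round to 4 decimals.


Step 1: Compute ||x|| (intermediates to 6 decimals).
||x|| = sqrt((-5.2097)^2 + 5.5661^2) = 7.623808
Step 2: Project.
Since ||x|| > R, scale = R/||x|| = 3/7.623808 = 0.393504, proj(x) = scale * x
proj(x) = [-2.050038, 2.190283]
Step 3: Dot product.
a^T * proj(x) = -3*(-2.050038) + 0*2.190283 = 6.1501


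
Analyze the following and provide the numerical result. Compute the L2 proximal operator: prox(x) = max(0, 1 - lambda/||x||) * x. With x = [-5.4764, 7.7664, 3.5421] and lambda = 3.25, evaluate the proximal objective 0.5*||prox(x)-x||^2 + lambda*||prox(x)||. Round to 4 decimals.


Step 1: Compute ||x||.
||x|| = 10.1417
Step 2: Compute scaling factor.
scale = max(0, 1 - 3.25/10.1417) = 0.6795
Step 3: prox(x) = [-3.7214, 5.2776, 2.407]
||prox(x)|| = 6.8917
Step 4: Proximal objective.
0.5*||prox-x||^2 = 5.2813
lambda*||prox|| = 22.398
Total = 27.6793


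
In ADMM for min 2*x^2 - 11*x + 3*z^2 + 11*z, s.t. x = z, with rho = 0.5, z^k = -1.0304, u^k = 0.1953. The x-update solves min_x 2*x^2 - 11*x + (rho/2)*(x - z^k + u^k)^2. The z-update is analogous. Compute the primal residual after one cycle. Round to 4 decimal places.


ADMM iteration with rho = 0.5, z^k = -1.0304, u^k = 0.1953
Step 1: x-update.
Minimize 2*x^2 - 11*x + (0.5/2)*(x + 1.0304 + 0.1953)^2
FOC: (2*2 + 0.5)*x = 11 + 0.5*(-1.0304 - 0.1953)
x^{k+1} = 2.3083
Step 2: z-update.
Minimize 3*z^2 + 11*z + (0.5/2)*(2.3083 - z + 0.1953)^2
FOC: (2*3 + 0.5)*z = -11 + 0.5*(2.3083 + 0.1953)
z^{k+1} = -1.4997
Step 3: u-update.
u^{k+1} = 0.1953 + 2.3083 + 1.4997 = 4.0033
Step 4: Primal residual = |2.3083 + 1.4997| = 3.808


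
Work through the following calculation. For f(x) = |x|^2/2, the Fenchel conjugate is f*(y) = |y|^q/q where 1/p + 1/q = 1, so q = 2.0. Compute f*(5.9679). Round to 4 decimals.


The conjugate exponent q satisfies 1/p + 1/q = 1.
p = 2, so q = 2/(2 - 1) = 2.0
|y|^q = 5.9679^2.0 = 35.6158
f*(5.9679) = 35.6158 / 2.0 = 17.8079


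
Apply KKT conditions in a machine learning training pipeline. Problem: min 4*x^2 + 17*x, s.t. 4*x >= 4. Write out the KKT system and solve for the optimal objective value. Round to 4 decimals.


Step 1: Try lambda = 0 (constraint inactive).
x_unc = -17/(2*4) = -2.125
Check: 4*-2.125 = -8.5 < 4 -- violated!
Step 2: Constraint must be active: 4*x = 4
x* = 4/4 = 1.0
lambda = (2*4*1.0 + 17)/4 = 6.25
Step 3: Compute optimal value.
f(x*) = 4*1.0^2 + 17*1.0 = 21.0


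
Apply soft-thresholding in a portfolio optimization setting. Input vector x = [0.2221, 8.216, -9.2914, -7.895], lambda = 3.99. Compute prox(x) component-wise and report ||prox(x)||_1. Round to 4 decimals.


Soft-thresholding with lambda = 3.99:
prox(0.2221) = sign(0.2221)*max(|0.2221| - 3.99, 0) = 0.0
prox(8.216) = sign(8.216)*max(|8.216| - 3.99, 0) = 4.226
prox(-9.2914) = sign(-9.2914)*max(|-9.2914| - 3.99, 0) = -5.3014
prox(-7.895) = sign(-7.895)*max(|-7.895| - 3.99, 0) = -3.905
prox(x) = [0.0, 4.226, -5.3014, -3.905]
||prox(x)||_1 = 0.0 + 4.226 + 5.3014 + 3.905 = 13.4324


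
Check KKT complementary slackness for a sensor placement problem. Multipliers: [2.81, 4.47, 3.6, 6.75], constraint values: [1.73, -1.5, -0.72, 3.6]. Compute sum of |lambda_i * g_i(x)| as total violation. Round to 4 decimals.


KKT complementary slackness check:
lambda_1 * g_1 = 2.81 * 1.73 = 4.8613
lambda_2 * g_2 = 4.47 * -1.5 = -6.705
lambda_3 * g_3 = 3.6 * -0.72 = -2.592
lambda_4 * g_4 = 6.75 * 3.6 = 24.3
Total violation = 4.8613 + 6.705 + 2.592 + 24.3 = 38.4583


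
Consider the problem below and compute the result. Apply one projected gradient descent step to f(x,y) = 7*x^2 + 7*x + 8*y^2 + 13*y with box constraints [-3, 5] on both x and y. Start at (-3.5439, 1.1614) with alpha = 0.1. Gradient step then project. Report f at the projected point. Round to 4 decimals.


Step 1: Compute gradient at (-3.5439, 1.1614).
grad_x = 2*7*-3.5439 + 7 = -42.6146
grad_y = 2*8*1.1614 + 13 = 31.5824
Step 2: Gradient step.
x_raw = -3.5439 - 0.1*-42.6146 = 0.7176
y_raw = 1.1614 - 0.1*31.5824 = -1.9968
Step 3: Project onto [-3, 5].
x_proj = clip(0.7176) = 0.7176
y_proj = clip(-1.9968) = -1.9968
Step 4: Evaluate f.
f(0.7176, -1.9968) = 14.5672


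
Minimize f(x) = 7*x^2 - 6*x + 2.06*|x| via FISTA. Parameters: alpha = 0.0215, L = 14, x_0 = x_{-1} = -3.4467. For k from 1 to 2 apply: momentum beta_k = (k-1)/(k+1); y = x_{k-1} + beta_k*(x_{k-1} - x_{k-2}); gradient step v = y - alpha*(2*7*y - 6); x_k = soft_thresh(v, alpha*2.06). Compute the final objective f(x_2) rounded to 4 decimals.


FISTA on f(x) = 7*x^2 - 6*x + 2.06*|x|
L = 14, alpha = 0.0215
Iteration 1: beta = 0.0, y = -3.4467 + 0.0*(-3.4467 + 3.4467) = -3.4467
  grad(y) = -54.2538, v = y - alpha*grad = -2.2802
  prox(v) = soft_thresh(-2.2802, 0.0443) = -2.236
Iteration 2: beta = 0.3333, y = -2.236 + 0.3333*(-2.236 + 3.4467) = -1.8324
  grad(y) = -31.6532, v = y - alpha*grad = -1.1518
  prox(v) = soft_thresh(-1.1518, 0.0443) = -1.1075
f(x_2) = 7*(-1.1075)^2 - 6*(-1.1075) + 2.06*|-1.1075| = 17.5132


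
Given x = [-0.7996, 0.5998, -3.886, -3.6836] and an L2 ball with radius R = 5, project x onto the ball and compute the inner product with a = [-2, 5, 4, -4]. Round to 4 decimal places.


Step 1: Compute ||x|| (intermediates to 6 decimals).
||x|| = sqrt((-0.7996)^2 + 0.5998^2 + (-3.886)^2 + (-3.6836)^2) = 5.446928
Step 2: Project.
Since ||x|| > R, scale = R/||x|| = 5/5.446928 = 0.917949, proj(x) = scale * x
proj(x) = [-0.733992, 0.550586, -3.56715, -3.381357]
Step 3: Dot product.
a^T * proj(x) = -2*(-0.733992) + 5*0.550586 + 4*(-3.56715) - 4*(-3.381357) = 3.4777


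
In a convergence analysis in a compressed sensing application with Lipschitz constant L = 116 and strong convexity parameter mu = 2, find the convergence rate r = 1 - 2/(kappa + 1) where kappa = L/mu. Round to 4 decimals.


Step 1: Compute the condition number.
kappa = L/mu = 116/2 = 58.0
Step 2: Compute the convergence rate.
r = 1 - 2/(kappa + 1) = 1 - 2*mu/(L + mu) = (L - mu)/(L + mu) = 114/118 = 0.9661


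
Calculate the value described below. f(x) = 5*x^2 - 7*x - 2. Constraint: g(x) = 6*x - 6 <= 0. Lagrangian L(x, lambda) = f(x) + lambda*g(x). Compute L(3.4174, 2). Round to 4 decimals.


Step 1: Evaluate f(x).
f(3.4174) = 5*3.4174^2 - 7*3.4174 - 2 = 32.4713
Step 2: Evaluate g(x).
g(3.4174) = 6*3.4174 - 6 = 14.5044
Step 3: Compute Lagrangian.
L = 32.4713 + 2*14.5044 = 61.4801


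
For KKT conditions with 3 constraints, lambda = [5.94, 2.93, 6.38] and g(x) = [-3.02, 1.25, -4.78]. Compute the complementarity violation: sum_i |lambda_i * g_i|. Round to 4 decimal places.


KKT complementary slackness check:
lambda_1 * g_1 = 5.94 * -3.02 = -17.9388
lambda_2 * g_2 = 2.93 * 1.25 = 3.6625
lambda_3 * g_3 = 6.38 * -4.78 = -30.4964
Total violation = 17.9388 + 3.6625 + 30.4964 = 52.0977


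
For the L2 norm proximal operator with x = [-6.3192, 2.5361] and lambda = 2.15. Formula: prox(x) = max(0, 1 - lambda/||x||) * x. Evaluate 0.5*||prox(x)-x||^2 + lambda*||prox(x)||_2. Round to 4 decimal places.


Step 1: Compute ||x||.
||x|| = 6.8091
Step 2: Compute scaling factor.
scale = max(0, 1 - 2.15/6.8091) = 0.6842
Step 3: prox(x) = [-4.3239, 1.7353]
||prox(x)|| = 4.6591
Step 4: Proximal objective.
0.5*||prox-x||^2 = 2.3113
lambda*||prox|| = 10.0171
Total = 12.3284


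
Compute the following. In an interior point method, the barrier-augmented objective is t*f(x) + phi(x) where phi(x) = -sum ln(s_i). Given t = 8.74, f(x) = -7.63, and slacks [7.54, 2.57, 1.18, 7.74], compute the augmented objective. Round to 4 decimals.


Step 1: Compute log-barrier.
ln values: [2.0202, 0.9439, 0.1655, 2.0464]
phi = -(2.0202 + 0.9439 + 0.1655 + 2.0464) = -5.176
Step 2: Compute augmented objective.
t*f(x) = 8.74*-7.63 = -66.6862
Total = -66.6862 - 5.176 = -71.8622


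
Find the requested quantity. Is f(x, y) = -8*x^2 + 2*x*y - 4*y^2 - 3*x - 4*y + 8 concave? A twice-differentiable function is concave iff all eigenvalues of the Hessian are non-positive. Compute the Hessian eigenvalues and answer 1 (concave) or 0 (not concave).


The Hessian of f(x,y) = -8*x^2 + 2*x*y - 4*y^2 - 3*x - 4*y + 8 is:
H = [[-16, 2], [2, -8]]
Trace = -16 - 8 = -24
Determinant = -16*-8 - (2)^2 = 124
Discriminant = (-24)^2 - 4*124 = 80.0
Eigenvalues: lambda_1 = -16.4721, lambda_2 = -7.5279
The function is concave.

1
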